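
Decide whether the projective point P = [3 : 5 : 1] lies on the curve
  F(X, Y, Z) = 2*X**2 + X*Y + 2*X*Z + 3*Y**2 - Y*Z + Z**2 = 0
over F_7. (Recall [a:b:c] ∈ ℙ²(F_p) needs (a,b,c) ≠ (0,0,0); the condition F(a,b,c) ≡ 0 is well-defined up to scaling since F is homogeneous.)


F(3,5,1) ≡ 5 (mod 7); P is NOT on the curve.

Evaluate F(3, 5, 1) term-by-term (mod 7).
  2*X**2 ↦ 2·9·1·1 = 18
  X*Y ↦ 1·3·5·1 = 15
  2*X*Z ↦ 2·3·1·1 = 6
  3*Y**2 ↦ 3·1·25·1 = 75
  -Y*Z ↦ -1·1·5·1 = -5
  Z**2 ↦ 1·1·1·1 = 1
Sum: F(3, 5, 1) = (18) + (15) + (6) + (75) + (-5) + (1) = 110.
Reducing mod 7: 110 ≡ 5 (mod 7).
Since F(a, b, c) ≡ 5 ≠ 0 (mod 7), P does NOT lie on the curve.


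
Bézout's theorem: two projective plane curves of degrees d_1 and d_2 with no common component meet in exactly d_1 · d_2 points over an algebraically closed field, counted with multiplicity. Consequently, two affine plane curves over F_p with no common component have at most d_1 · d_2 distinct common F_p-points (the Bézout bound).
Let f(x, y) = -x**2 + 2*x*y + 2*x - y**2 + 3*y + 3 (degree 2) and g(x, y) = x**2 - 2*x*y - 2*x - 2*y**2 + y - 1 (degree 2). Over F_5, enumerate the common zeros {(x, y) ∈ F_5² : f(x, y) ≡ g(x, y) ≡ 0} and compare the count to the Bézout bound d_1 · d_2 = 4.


Common zeros: {(2, 4), (3, 4)}; count = 2; Bézout bound = 4.

deg(f) = 2, deg(g) = 2, so Bézout bound = 4.
Scan x ∈ F_5. For each x, list the y ∈ F_5 with f(x, y) ≡ 0 and those with g(x, y) ≡ 0 (mod 5); the common zeros in that column are the intersection.
  x = 0: f ≡ 0 at y ∈ {1, 2}; g ≡ 0 at y ∈ ∅; common: ∅.
  x = 1: f ≡ 0 at y ∈ {2, 3}; g ≡ 0 at y ∈ {1}; common: ∅.
  x = 2: f ≡ 0 at y ∈ {3, 4}; g ≡ 0 at y ∈ {2, 4}; common: {4}.
  x = 3: f ≡ 0 at y ∈ {0, 4}; g ≡ 0 at y ∈ {1, 4}; common: {4}.
  x = 4: f ≡ 0 at y ∈ {0, 1}; g ≡ 0 at y ∈ {2}; common: ∅.
Collecting: common zeros = {(2, 4), (3, 4)}, so the count is 2.
Comparison with the Bézout bound: 2 ≤ 4 = deg(f)·deg(g), as expected for curves with no common component (the affine F_5-count falls short of the bound because intersections may lie at infinity, over extension fields, or carry multiplicity).


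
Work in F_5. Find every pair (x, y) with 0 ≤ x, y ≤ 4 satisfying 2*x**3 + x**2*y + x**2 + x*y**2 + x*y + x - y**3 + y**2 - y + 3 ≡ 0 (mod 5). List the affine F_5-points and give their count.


Affine F_5-points: {(2, 0), (2, 3)}; count = 2.

For each of the 25 pairs (x, y) ∈ F_5², evaluate f(x, y) mod 5. Record the zeros.
  x = 0: [0↦3, 1↦2, 2↦2, 3↦2, 4↦1]  zeros at y ∈ ∅
  x = 1: [0↦2, 1↦4, 2↦4, 3↦1, 4↦4]  zeros at y ∈ ∅
  x = 2: [0↦0, 1↦2, 2↦4, 3↦0, 4↦4]  zeros at y ∈ {0, 3}
  x = 3: [0↦4, 1↦3, 2↦4, 3↦1, 4↦3]  zeros at y ∈ ∅
  x = 4: [0↦1, 1↦4, 2↦1, 3↦1, 4↦3]  zeros at y ∈ ∅
Collecting zeros: affine points = {(2, 0), (2, 3)}.
Total count |C(F_5)_aff| = 2.


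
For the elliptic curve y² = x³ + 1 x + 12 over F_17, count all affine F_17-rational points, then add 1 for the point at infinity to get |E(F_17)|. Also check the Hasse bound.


Affine points = {(3, 5), (3, 12), (6, 8), (6, 9), (9, 6), (9, 11), (10, 6), (10, 11), (12, 1), (12, 16), (14, 4), (14, 13), (15, 6), (15, 11)}; affine count = 14; |E(F_17)| = 15.

Discriminant check: Δ ∝ 4a³ + 27b² = 4·1³ + 27·12² = 4·1 + 27·144 ≡ 16 (mod 17). Nonzero ⇒ E is nonsingular.
For each x ∈ F_17, compute rhs = x³ + 1·x + 12 mod 17, then count y ∈ F_17 with y² ≡ rhs.
  x = 0: rhs = 12, matching y values: none (0 points).
  x = 1: rhs = 14, matching y values: none (0 points).
  x = 2: rhs = 5, matching y values: none (0 points).
  x = 3: rhs = 8, matching y values: 5, 12 (2 points).
  x = 4: rhs = 12, matching y values: none (0 points).
  x = 5: rhs = 6, matching y values: none (0 points).
  x = 6: rhs = 13, matching y values: 8, 9 (2 points).
  x = 7: rhs = 5, matching y values: none (0 points).
  x = 8: rhs = 5, matching y values: none (0 points).
  x = 9: rhs = 2, matching y values: 6, 11 (2 points).
  x = 10: rhs = 2, matching y values: 6, 11 (2 points).
  x = 11: rhs = 11, matching y values: none (0 points).
  x = 12: rhs = 1, matching y values: 1, 16 (2 points).
  x = 13: rhs = 12, matching y values: none (0 points).
  x = 14: rhs = 16, matching y values: 4, 13 (2 points).
  x = 15: rhs = 2, matching y values: 6, 11 (2 points).
  x = 16: rhs = 10, matching y values: none (0 points).
Total affine count: 14.
Full point count |E(F_17)| = 14 + 1 = 15.
Hasse bound: |15 − (17+1)| = |-3| = 3 ≤ 2√17 ≈ 8.2462 ✓.


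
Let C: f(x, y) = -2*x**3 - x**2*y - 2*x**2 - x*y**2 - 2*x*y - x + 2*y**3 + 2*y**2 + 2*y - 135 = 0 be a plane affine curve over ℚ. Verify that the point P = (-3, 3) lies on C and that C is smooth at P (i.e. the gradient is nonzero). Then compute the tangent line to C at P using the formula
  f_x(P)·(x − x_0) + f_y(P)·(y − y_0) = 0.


Tangent line at P: -40*x + 83*y - 369 = 0.

Step 1: f(-3, 3) = 0, so P lies on C.
Step 2: partial derivatives
  f_x(x, y) = -6*x**2 - 2*x*y - 4*x - y**2 - 2*y - 1, f_y(x, y) = -x**2 - 2*x*y - 2*x + 6*y**2 + 4*y + 2.
  f_x(P) = -40, f_y(P) = 83 (gradient nonzero, so P is smooth).
Step 3: tangent line at P: -40·(x − -3) + 83·(y − 3) = 0.
Expanding: -40*x + 83*y - 369 = 0.


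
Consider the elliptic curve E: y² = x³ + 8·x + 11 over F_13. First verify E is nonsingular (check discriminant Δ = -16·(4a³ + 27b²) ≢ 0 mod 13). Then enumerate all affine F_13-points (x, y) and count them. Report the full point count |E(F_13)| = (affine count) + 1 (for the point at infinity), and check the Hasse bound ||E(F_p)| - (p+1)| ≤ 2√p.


Affine points = {(2, 3), (2, 10), (3, 6), (3, 7), (4, 4), (4, 9), (10, 5), (10, 8), (11, 0)}; affine count = 9; |E(F_13)| = 10.

Discriminant check: Δ ∝ 4a³ + 27b² = 4·8³ + 27·11² = 4·512 + 27·121 ≡ 11 (mod 13). Nonzero ⇒ E is nonsingular.
For each x ∈ F_13, compute rhs = x³ + 8·x + 11 mod 13, then count y ∈ F_13 with y² ≡ rhs.
  x = 0: rhs = 11, matching y values: none (0 points).
  x = 1: rhs = 7, matching y values: none (0 points).
  x = 2: rhs = 9, matching y values: 3, 10 (2 points).
  x = 3: rhs = 10, matching y values: 6, 7 (2 points).
  x = 4: rhs = 3, matching y values: 4, 9 (2 points).
  x = 5: rhs = 7, matching y values: none (0 points).
  x = 6: rhs = 2, matching y values: none (0 points).
  x = 7: rhs = 7, matching y values: none (0 points).
  x = 8: rhs = 2, matching y values: none (0 points).
  x = 9: rhs = 6, matching y values: none (0 points).
  x = 10: rhs = 12, matching y values: 5, 8 (2 points).
  x = 11: rhs = 0, matching y values: 0 (1 points).
  x = 12: rhs = 2, matching y values: none (0 points).
Total affine count: 9.
Full point count |E(F_13)| = 9 + 1 = 10.
Hasse bound: |10 − (13+1)| = |-4| = 4 ≤ 2√13 ≈ 7.2111 ✓.


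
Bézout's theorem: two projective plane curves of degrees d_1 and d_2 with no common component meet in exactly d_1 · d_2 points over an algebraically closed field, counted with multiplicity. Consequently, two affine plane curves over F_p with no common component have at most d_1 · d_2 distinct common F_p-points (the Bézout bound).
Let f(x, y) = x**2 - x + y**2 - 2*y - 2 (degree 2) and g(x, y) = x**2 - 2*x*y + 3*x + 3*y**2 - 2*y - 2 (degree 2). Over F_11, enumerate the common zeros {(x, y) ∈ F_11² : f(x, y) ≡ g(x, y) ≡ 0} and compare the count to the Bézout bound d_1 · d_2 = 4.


Common zeros: {(1, 7), (7, 8)}; count = 2; Bézout bound = 4.

deg(f) = 2, deg(g) = 2, so Bézout bound = 4.
Scan x ∈ F_11. For each x, list the y ∈ F_11 with f(x, y) ≡ 0 and those with g(x, y) ≡ 0 (mod 11); the common zeros in that column are the intersection.
  x = 0: f ≡ 0 at y ∈ {6, 7}; g ≡ 0 at y ∈ ∅; common: ∅.
  x = 1: f ≡ 0 at y ∈ {6, 7}; g ≡ 0 at y ∈ {7, 9}; common: {7}.
  x = 2: f ≡ 0 at y ∈ {0, 2}; g ≡ 0 at y ∈ ∅; common: ∅.
  x = 3: f ≡ 0 at y ∈ ∅; g ≡ 0 at y ∈ {1, 9}; common: ∅.
  x = 4: f ≡ 0 at y ∈ ∅; g ≡ 0 at y ∈ ∅; common: ∅.
  x = 5: f ≡ 0 at y ∈ {5, 8}; g ≡ 0 at y ∈ ∅; common: ∅.
  x = 6: f ≡ 0 at y ∈ ∅; g ≡ 0 at y ∈ {4, 8}; common: ∅.
  x = 7: f ≡ 0 at y ∈ {5, 8}; g ≡ 0 at y ∈ {1, 8}; common: {8}.
  x = 8: f ≡ 0 at y ∈ ∅; g ≡ 0 at y ∈ ∅; common: ∅.
  x = 9: f ≡ 0 at y ∈ ∅; g ≡ 0 at y ∈ ∅; common: ∅.
  x = 10: f ≡ 0 at y ∈ {0, 2}; g ≡ 0 at y ∈ {4, 7}; common: ∅.
Collecting: common zeros = {(1, 7), (7, 8)}, so the count is 2.
Comparison with the Bézout bound: 2 ≤ 4 = deg(f)·deg(g), as expected for curves with no common component (the affine F_11-count falls short of the bound because intersections may lie at infinity, over extension fields, or carry multiplicity).


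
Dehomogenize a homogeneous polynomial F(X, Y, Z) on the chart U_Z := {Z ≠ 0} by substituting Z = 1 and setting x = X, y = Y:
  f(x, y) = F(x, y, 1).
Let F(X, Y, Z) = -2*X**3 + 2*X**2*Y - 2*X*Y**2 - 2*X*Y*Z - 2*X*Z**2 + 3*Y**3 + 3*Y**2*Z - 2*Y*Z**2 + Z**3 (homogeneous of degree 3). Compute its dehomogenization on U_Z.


f(x, y) = -2*x**3 + 2*x**2*y - 2*x*y**2 - 2*x*y - 2*x + 3*y**3 + 3*y**2 - 2*y + 1

On U_Z we set Z = 1. Each monomial c·X^i·Y^j·Z^k in F becomes c·x^i·y^j·1^k = c·x^i·y^j.
Substituting Z = 1: F(X, Y, 1) = -2*x**3 + 2*x**2*y - 2*x*y**2 - 2*x*y - 2*x + 3*y**3 + 3*y**2 - 2*y + 1.
Note: deg(f) ≤ deg(F) = 3; strict inequality happens when F is divisible by Z (lost terms).


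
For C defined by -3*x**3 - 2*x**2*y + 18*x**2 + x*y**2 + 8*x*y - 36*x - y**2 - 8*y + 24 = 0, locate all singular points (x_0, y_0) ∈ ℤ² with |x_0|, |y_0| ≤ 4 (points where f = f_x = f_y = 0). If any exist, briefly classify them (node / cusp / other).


Singular points: {(2, 0)}; classification: cusp.

Compute partial derivatives:
  f_x = -9*x**2 - 4*x*y + 36*x + y**2 + 8*y - 36.
  f_y = -2*x**2 + 2*x*y + 8*x - 2*y - 8.
Scan x_0 ∈ {−4, ..., 4}. For each x_0, f_y(x_0, y) is a polynomial in y; find its integer roots y ∈ {−4, ..., 4}, then test f_x and f at those candidates.
  x = -4: f_y(-4, y) = -10*y - 72; no integer root y with |y| ≤ 4.
  x = -3: f_y(-3, y) = -8*y - 50; no integer root y with |y| ≤ 4.
  x = -2: f_y(-2, y) = -6*y - 32; no integer root y with |y| ≤ 4.
  x = -1: f_y(-1, y) = -4*y - 18; no integer root y with |y| ≤ 4.
  x = 0: f_y(0, y) = -2*y - 8; vanishes at y ∈ {-4}. (0, -4): f_x = -52 ≠ 0.
  x = 1: f_y(1, y) = -2; no integer root y with |y| ≤ 4.
  x = 2: f_y(2, y) = 2*y; vanishes at y ∈ {0}. (2, 0): f_x = 0, f = 0 — SINGULAR.
  x = 3: f_y(3, y) = 4*y - 2; no integer root y with |y| ≤ 4.
  x = 4: f_y(4, y) = 6*y - 8; no integer root y with |y| ≤ 4.
Only singular point on the grid: (2, 0).
Classify: substitute x = 2 + u, y = 0 + v and expand: f = -3*u**3 - 2*u**2*v + u*v**2 + v**2.
No constant or linear terms (consistent with a singular point). Quadratic part: v**2. Cubic part: -3*u**3 - 2*u**2*v + u*v**2.
The quadratic part v**2 is a perfect square, so there is a single (double) tangent line v = 0, i.e. y = 0. Restricting the cubic part to that line (v = 0) leaves -3*u**3 ≠ 0, so f is not divisible by v and the branch is v² ≈ 3*u**3 to lowest order — this is a cusp.
Classification: cusp.


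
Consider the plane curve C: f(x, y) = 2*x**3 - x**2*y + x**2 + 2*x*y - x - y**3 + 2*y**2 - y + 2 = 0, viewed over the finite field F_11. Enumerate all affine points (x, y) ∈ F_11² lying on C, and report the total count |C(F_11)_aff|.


Affine F_11-points: {(0, 2), (3, 5), (4, 5), (4, 9), (4, 10), (5, 4), (6, 1), (6, 5), (6, 7), (8, 1), (9, 3)}; count = 11.

For each of the 121 pairs (x, y) ∈ F_11², evaluate f(x, y) mod 11. Record the zeros.
  x = 0: [0↦2, 1↦2, 2↦0, 3↦1, 4↦10, 5↦10, 6↦6, 7↦3, 8↦6, 9↦9, 10↦6]  zeros at y ∈ {2}
  x = 1: [0↦4, 1↦5, 2↦4, 3↦6, 4↦5, 5↦6, 6↦3, 7↦1, 8↦5, 9↦9, 10↦7]  zeros at y ∈ ∅
  x = 2: [0↦9, 1↦9, 2↦7, 3↦8, 4↦6, 5↦6, 6↦2, 7↦10, 8↦2, 9↦5, 10↦2]  zeros at y ∈ ∅
  x = 3: [0↦7, 1↦4, 2↦10, 3↦8, 4↦3, 5↦0, 6↦4, 7↦9, 8↦9, 9↦9, 10↦3]  zeros at y ∈ {5}
  x = 4: [0↦10, 1↦2, 2↦3, 3↦7, 4↦8, 5↦0, 6↦10, 7↦10, 8↦5, 9↦0, 10↦0]  zeros at y ∈ {5, 9, 10}
  x = 5: [0↦8, 1↦4, 2↦9, 3↦6, 4↦0, 5↦7, 6↦10, 7↦3, 8↦2, 9↦1, 10↦5]  zeros at y ∈ {4}
  x = 6: [0↦2, 1↦0, 2↦7, 3↦6, 4↦2, 5↦0, 6↦5, 7↦0, 8↦1, 9↦2, 10↦8]  zeros at y ∈ {1, 5, 7}
  x = 7: [0↦4, 1↦2, 2↦9, 3↦8, 4↦4, 5↦2, 6↦7, 7↦2, 8↦3, 9↦4, 10↦10]  zeros at y ∈ ∅
  x = 8: [0↦4, 1↦0, 2↦5, 3↦2, 4↦7, 5↦3, 6↦6, 7↦10, 8↦9, 9↦8, 10↦1]  zeros at y ∈ {1}
  x = 9: [0↦3, 1↦6, 2↦7, 3↦0, 4↦1, 5↦4, 6↦3, 7↦3, 8↦9, 9↦4, 10↦4]  zeros at y ∈ {3}
  x = 10: [0↦2, 1↦10, 2↦5, 3↦3, 4↦9, 5↦6, 6↦10, 7↦4, 8↦4, 9↦4, 10↦9]  zeros at y ∈ ∅
Collecting zeros: affine points = {(0, 2), (3, 5), (4, 5), (4, 9), (4, 10), (5, 4), (6, 1), (6, 5), (6, 7), (8, 1), (9, 3)}.
Total count |C(F_11)_aff| = 11.


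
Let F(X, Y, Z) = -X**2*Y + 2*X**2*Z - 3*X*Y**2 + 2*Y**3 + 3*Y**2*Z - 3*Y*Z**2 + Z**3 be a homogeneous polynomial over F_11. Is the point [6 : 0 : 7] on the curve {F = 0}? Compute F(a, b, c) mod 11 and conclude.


F(6,0,7) ≡ 0 (mod 11); P is on the curve.

Evaluate F(6, 0, 7) term-by-term (mod 11).
  -X**2*Y ↦ -1·36·0·1 = 0
  2*X**2*Z ↦ 2·36·1·7 = 504
  -3*X*Y**2 ↦ -3·6·0·1 = 0
  2*Y**3 ↦ 2·1·0·1 = 0
  3*Y**2*Z ↦ 3·1·0·7 = 0
  -3*Y*Z**2 ↦ -3·1·0·49 = 0
  Z**3 ↦ 1·1·1·343 = 343
Sum: F(6, 0, 7) = (0) + (504) + (0) + (0) + (0) + (0) + (343) = 847.
Reducing mod 11: 847 ≡ 0 (mod 11).
Since F(a, b, c) ≡ 0 (mod 11), P lies on the curve.


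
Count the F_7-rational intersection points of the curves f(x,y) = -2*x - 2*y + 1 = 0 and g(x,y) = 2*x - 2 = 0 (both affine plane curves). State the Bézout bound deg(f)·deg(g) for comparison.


Common zeros: {(1, 3)}; count = 1; Bézout bound = 1.

deg(f) = 1, deg(g) = 1, so Bézout bound = 1.
Scan x ∈ F_7. For each x, list the y ∈ F_7 with f(x, y) ≡ 0 and those with g(x, y) ≡ 0 (mod 7); the common zeros in that column are the intersection.
  x = 0: f ≡ 0 at y ∈ {4}; g ≡ 0 at y ∈ ∅; common: ∅.
  x = 1: f ≡ 0 at y ∈ {3}; g ≡ 0 at y ∈ {0, 1, 2, 3, 4, 5, 6}; common: {3}.
  x = 2: f ≡ 0 at y ∈ {2}; g ≡ 0 at y ∈ ∅; common: ∅.
  x = 3: f ≡ 0 at y ∈ {1}; g ≡ 0 at y ∈ ∅; common: ∅.
  x = 4: f ≡ 0 at y ∈ {0}; g ≡ 0 at y ∈ ∅; common: ∅.
  x = 5: f ≡ 0 at y ∈ {6}; g ≡ 0 at y ∈ ∅; common: ∅.
  x = 6: f ≡ 0 at y ∈ {5}; g ≡ 0 at y ∈ ∅; common: ∅.
Collecting: common zeros = {(1, 3)}, so the count is 1.
Comparison with the Bézout bound: 1 ≤ 1 = deg(f)·deg(g), as expected for curves with no common component (the bound is attained).


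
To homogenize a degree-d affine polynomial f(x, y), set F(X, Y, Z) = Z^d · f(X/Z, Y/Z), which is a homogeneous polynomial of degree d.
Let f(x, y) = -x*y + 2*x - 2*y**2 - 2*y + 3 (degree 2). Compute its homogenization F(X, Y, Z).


F(X, Y, Z) = -X*Y + 2*X*Z - 2*Y**2 - 2*Y*Z + 3*Z**2

deg(f) = 2.
Substitute x = X/Z, y = Y/Z into f, then multiply by Z^2.
  monomial -1·x^1·y^1 ↦ -1·X^1·Y^1·Z^0.
  monomial 2·x^1·y^0 ↦ 2·X^1·Y^0·Z^1.
  monomial -2·x^0·y^2 ↦ -2·X^0·Y^2·Z^0.
  monomial -2·x^0·y^1 ↦ -2·X^0·Y^1·Z^1.
  monomial 3·x^0·y^0 ↦ 3·X^0·Y^0·Z^2.
Collecting: F(X, Y, Z) = -X*Y + 2*X*Z - 2*Y**2 - 2*Y*Z + 3*Z**2.


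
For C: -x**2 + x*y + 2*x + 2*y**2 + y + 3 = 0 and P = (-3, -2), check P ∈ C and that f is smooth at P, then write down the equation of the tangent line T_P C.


Tangent line at P: 6*x - 10*y - 2 = 0.

Step 1: f(-3, -2) = 0, so P lies on C.
Step 2: partial derivatives
  f_x(x, y) = -2*x + y + 2, f_y(x, y) = x + 4*y + 1.
  f_x(P) = 6, f_y(P) = -10 (gradient nonzero, so P is smooth).
Step 3: tangent line at P: 6·(x − -3) + -10·(y − -2) = 0.
Expanding: 6*x - 10*y - 2 = 0.


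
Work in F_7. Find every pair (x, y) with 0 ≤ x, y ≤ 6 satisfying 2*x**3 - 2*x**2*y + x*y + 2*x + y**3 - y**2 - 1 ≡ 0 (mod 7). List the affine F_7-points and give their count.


Affine F_7-points: {(1, 5), (3, 5), (4, 6), (5, 0), (6, 2)}; count = 5.

For each of the 49 pairs (x, y) ∈ F_7², evaluate f(x, y) mod 7. Record the zeros.
  x = 0: [0↦6, 1↦6, 2↦3, 3↦3, 4↦5, 5↦1, 6↦4]  zeros at y ∈ ∅
  x = 1: [0↦3, 1↦2, 2↦5, 3↦4, 4↦5, 5↦0, 6↦2]  zeros at y ∈ {5}
  x = 2: [0↦5, 1↦6, 2↦4, 3↦5, 4↦1, 5↦5, 6↦2]  zeros at y ∈ ∅
  x = 3: [0↦3, 1↦2, 2↦5, 3↦4, 4↦5, 5↦0, 6↦2]  zeros at y ∈ {5}
  x = 4: [0↦2, 1↦2, 2↦6, 3↦6, 4↦1, 5↦4, 6↦0]  zeros at y ∈ {6}
  x = 5: [0↦0, 1↦4, 2↦5, 3↦2, 4↦1, 5↦1, 6↦1]  zeros at y ∈ {0}
  x = 6: [0↦2, 1↦6, 2↦0, 3↦4, 4↦3, 5↦3, 6↦3]  zeros at y ∈ {2}
Collecting zeros: affine points = {(1, 5), (3, 5), (4, 6), (5, 0), (6, 2)}.
Total count |C(F_7)_aff| = 5.


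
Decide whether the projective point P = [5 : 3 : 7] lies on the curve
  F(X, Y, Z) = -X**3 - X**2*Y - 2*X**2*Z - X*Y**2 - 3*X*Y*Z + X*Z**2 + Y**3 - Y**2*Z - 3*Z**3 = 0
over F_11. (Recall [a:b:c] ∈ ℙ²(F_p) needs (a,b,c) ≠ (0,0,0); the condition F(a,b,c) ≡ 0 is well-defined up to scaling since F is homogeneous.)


F(5,3,7) ≡ 8 (mod 11); P is NOT on the curve.

Evaluate F(5, 3, 7) term-by-term (mod 11).
  -X**3 ↦ -1·125·1·1 = -125
  -X**2*Y ↦ -1·25·3·1 = -75
  -2*X**2*Z ↦ -2·25·1·7 = -350
  -X*Y**2 ↦ -1·5·9·1 = -45
  -3*X*Y*Z ↦ -3·5·3·7 = -315
  X*Z**2 ↦ 1·5·1·49 = 245
  Y**3 ↦ 1·1·27·1 = 27
  -Y**2*Z ↦ -1·1·9·7 = -63
  -3*Z**3 ↦ -3·1·1·343 = -1029
Sum: F(5, 3, 7) = (-125) + (-75) + (-350) + (-45) + (-315) + (245) + (27) + (-63) + (-1029) = -1730.
Reducing mod 11: -1730 ≡ 8 (mod 11).
Since F(a, b, c) ≡ 8 ≠ 0 (mod 11), P does NOT lie on the curve.


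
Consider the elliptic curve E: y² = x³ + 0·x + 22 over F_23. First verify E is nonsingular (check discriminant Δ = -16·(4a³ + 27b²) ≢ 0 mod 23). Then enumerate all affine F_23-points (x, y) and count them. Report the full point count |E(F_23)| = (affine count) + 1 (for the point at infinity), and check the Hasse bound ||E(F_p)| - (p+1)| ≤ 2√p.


Affine points = {(1, 0), (3, 7), (3, 16), (5, 3), (5, 20), (6, 10), (6, 13), (12, 5), (12, 18), (14, 11), (14, 12), (15, 4), (15, 19), (16, 1), (16, 22), (17, 6), (17, 17), (18, 9), (18, 14), (19, 2), (19, 21), (20, 8), (20, 15)}; affine count = 23; |E(F_23)| = 24.

Discriminant check: Δ ∝ 4a³ + 27b² = 4·0³ + 27·22² = 4·0 + 27·484 ≡ 4 (mod 23). Nonzero ⇒ E is nonsingular.
For each x ∈ F_23, compute rhs = x³ + 0·x + 22 mod 23, then count y ∈ F_23 with y² ≡ rhs.
  x = 0: rhs = 22, matching y values: none (0 points).
  x = 1: rhs = 0, matching y values: 0 (1 points).
  x = 2: rhs = 7, matching y values: none (0 points).
  x = 3: rhs = 3, matching y values: 7, 16 (2 points).
  x = 4: rhs = 17, matching y values: none (0 points).
  x = 5: rhs = 9, matching y values: 3, 20 (2 points).
  x = 6: rhs = 8, matching y values: 10, 13 (2 points).
  x = 7: rhs = 20, matching y values: none (0 points).
  x = 8: rhs = 5, matching y values: none (0 points).
  x = 9: rhs = 15, matching y values: none (0 points).
  x = 10: rhs = 10, matching y values: none (0 points).
  x = 11: rhs = 19, matching y values: none (0 points).
  x = 12: rhs = 2, matching y values: 5, 18 (2 points).
  x = 13: rhs = 11, matching y values: none (0 points).
  x = 14: rhs = 6, matching y values: 11, 12 (2 points).
  x = 15: rhs = 16, matching y values: 4, 19 (2 points).
  x = 16: rhs = 1, matching y values: 1, 22 (2 points).
  x = 17: rhs = 13, matching y values: 6, 17 (2 points).
  x = 18: rhs = 12, matching y values: 9, 14 (2 points).
  x = 19: rhs = 4, matching y values: 2, 21 (2 points).
  x = 20: rhs = 18, matching y values: 8, 15 (2 points).
  x = 21: rhs = 14, matching y values: none (0 points).
  x = 22: rhs = 21, matching y values: none (0 points).
Total affine count: 23.
Full point count |E(F_23)| = 23 + 1 = 24.
Hasse bound: |24 − (23+1)| = |0| = 0 ≤ 2√23 ≈ 9.5917 ✓.


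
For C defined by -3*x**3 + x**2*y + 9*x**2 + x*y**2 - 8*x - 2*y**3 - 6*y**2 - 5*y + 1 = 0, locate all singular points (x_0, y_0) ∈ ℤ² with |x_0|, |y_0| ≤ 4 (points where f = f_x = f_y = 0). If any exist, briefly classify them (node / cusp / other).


Singular points: {(1, -1)}; classification: node.

Compute partial derivatives:
  f_x = -9*x**2 + 2*x*y + 18*x + y**2 - 8.
  f_y = x**2 + 2*x*y - 6*y**2 - 12*y - 5.
Scan x_0 ∈ {−4, ..., 4}. For each x_0, f_y(x_0, y) is a polynomial in y; find its integer roots y ∈ {−4, ..., 4}, then test f_x and f at those candidates.
  x = -4: f_y(-4, y) = -6*y**2 - 20*y + 11; no integer root y with |y| ≤ 4.
  x = -3: f_y(-3, y) = -6*y**2 - 18*y + 4; no integer root y with |y| ≤ 4.
  x = -2: f_y(-2, y) = -6*y**2 - 16*y - 1; no integer root y with |y| ≤ 4.
  x = -1: f_y(-1, y) = -6*y**2 - 14*y - 4; vanishes at y ∈ {-2}. (-1, -2): f_x = -27 ≠ 0.
  x = 0: f_y(0, y) = -6*y**2 - 12*y - 5; no integer root y with |y| ≤ 4.
  x = 1: f_y(1, y) = -6*y**2 - 10*y - 4; vanishes at y ∈ {-1}. (1, -1): f_x = 0, f = 0 — SINGULAR.
  x = 2: f_y(2, y) = -6*y**2 - 8*y - 1; no integer root y with |y| ≤ 4.
  x = 3: f_y(3, y) = -6*y**2 - 6*y + 4; no integer root y with |y| ≤ 4.
  x = 4: f_y(4, y) = -6*y**2 - 4*y + 11; no integer root y with |y| ≤ 4.
Only singular point on the grid: (1, -1).
Classify: substitute x = 1 + u, y = -1 + v and expand: f = -3*u**3 + u**2*v - u**2 + u*v**2 - 2*v**3 + v**2.
No constant or linear terms (consistent with a singular point). Quadratic part: -u**2 + v**2. Cubic part: -3*u**3 + u**2*v + u*v**2 - 2*v**3.
The quadratic part v**2 - u**2 = (v − u)(v + u) splits into two distinct linear factors, so there are two distinct tangent lines y − -1 = ±(x − 1) — this is a node (ordinary double point).
Classification: node.


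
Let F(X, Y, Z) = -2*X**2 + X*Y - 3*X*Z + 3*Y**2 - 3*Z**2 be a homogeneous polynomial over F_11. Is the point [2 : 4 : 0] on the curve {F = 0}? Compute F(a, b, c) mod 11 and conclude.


F(2,4,0) ≡ 4 (mod 11); P is NOT on the curve.

Evaluate F(2, 4, 0) term-by-term (mod 11).
  -2*X**2 ↦ -2·4·1·1 = -8
  X*Y ↦ 1·2·4·1 = 8
  -3*X*Z ↦ -3·2·1·0 = 0
  3*Y**2 ↦ 3·1·16·1 = 48
  -3*Z**2 ↦ -3·1·1·0 = 0
Sum: F(2, 4, 0) = (-8) + (8) + (0) + (48) + (0) = 48.
Reducing mod 11: 48 ≡ 4 (mod 11).
Since F(a, b, c) ≡ 4 ≠ 0 (mod 11), P does NOT lie on the curve.


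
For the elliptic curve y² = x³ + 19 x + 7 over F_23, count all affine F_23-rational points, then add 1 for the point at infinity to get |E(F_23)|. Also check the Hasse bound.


Affine points = {(1, 2), (1, 21), (4, 3), (4, 20), (7, 0), (8, 2), (8, 21), (10, 1), (10, 22), (11, 11), (11, 12), (12, 10), (12, 13), (13, 6), (13, 17), (14, 2), (14, 21)}; affine count = 17; |E(F_23)| = 18.

Discriminant check: Δ ∝ 4a³ + 27b² = 4·19³ + 27·7² = 4·6859 + 27·49 ≡ 9 (mod 23). Nonzero ⇒ E is nonsingular.
For each x ∈ F_23, compute rhs = x³ + 19·x + 7 mod 23, then count y ∈ F_23 with y² ≡ rhs.
  x = 0: rhs = 7, matching y values: none (0 points).
  x = 1: rhs = 4, matching y values: 2, 21 (2 points).
  x = 2: rhs = 7, matching y values: none (0 points).
  x = 3: rhs = 22, matching y values: none (0 points).
  x = 4: rhs = 9, matching y values: 3, 20 (2 points).
  x = 5: rhs = 20, matching y values: none (0 points).
  x = 6: rhs = 15, matching y values: none (0 points).
  x = 7: rhs = 0, matching y values: 0 (1 points).
  x = 8: rhs = 4, matching y values: 2, 21 (2 points).
  x = 9: rhs = 10, matching y values: none (0 points).
  x = 10: rhs = 1, matching y values: 1, 22 (2 points).
  x = 11: rhs = 6, matching y values: 11, 12 (2 points).
  x = 12: rhs = 8, matching y values: 10, 13 (2 points).
  x = 13: rhs = 13, matching y values: 6, 17 (2 points).
  x = 14: rhs = 4, matching y values: 2, 21 (2 points).
  x = 15: rhs = 10, matching y values: none (0 points).
  x = 16: rhs = 14, matching y values: none (0 points).
  x = 17: rhs = 22, matching y values: none (0 points).
  x = 18: rhs = 17, matching y values: none (0 points).
  x = 19: rhs = 5, matching y values: none (0 points).
  x = 20: rhs = 15, matching y values: none (0 points).
  x = 21: rhs = 7, matching y values: none (0 points).
  x = 22: rhs = 10, matching y values: none (0 points).
Total affine count: 17.
Full point count |E(F_23)| = 17 + 1 = 18.
Hasse bound: |18 − (23+1)| = |-6| = 6 ≤ 2√23 ≈ 9.5917 ✓.


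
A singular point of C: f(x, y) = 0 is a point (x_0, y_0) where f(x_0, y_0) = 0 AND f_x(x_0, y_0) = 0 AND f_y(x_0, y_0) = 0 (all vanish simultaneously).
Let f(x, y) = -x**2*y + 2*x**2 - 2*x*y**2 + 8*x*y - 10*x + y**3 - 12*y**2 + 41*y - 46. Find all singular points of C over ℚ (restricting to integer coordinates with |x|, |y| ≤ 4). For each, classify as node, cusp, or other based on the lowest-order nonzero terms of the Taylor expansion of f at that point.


Singular points: {(-2, 3)}; classification: node.

Compute partial derivatives:
  f_x = -2*x*y + 4*x - 2*y**2 + 8*y - 10.
  f_y = -x**2 - 4*x*y + 8*x + 3*y**2 - 24*y + 41.
Scan x_0 ∈ {−4, ..., 4}. For each x_0, f_y(x_0, y) is a polynomial in y; find its integer roots y ∈ {−4, ..., 4}, then test f_x and f at those candidates.
  x = -4: f_y(-4, y) = 3*y**2 - 8*y - 7; no integer root y with |y| ≤ 4.
  x = -3: f_y(-3, y) = 3*y**2 - 12*y + 8; no integer root y with |y| ≤ 4.
  x = -2: f_y(-2, y) = 3*y**2 - 16*y + 21; vanishes at y ∈ {3}. (-2, 3): f_x = 0, f = 0 — SINGULAR.
  x = -1: f_y(-1, y) = 3*y**2 - 20*y + 32; vanishes at y ∈ {4}. (-1, 4): f_x = -6 ≠ 0.
  x = 0: f_y(0, y) = 3*y**2 - 24*y + 41; no integer root y with |y| ≤ 4.
  x = 1: f_y(1, y) = 3*y**2 - 28*y + 48; no integer root y with |y| ≤ 4.
  x = 2: f_y(2, y) = 3*y**2 - 32*y + 53; no integer root y with |y| ≤ 4.
  x = 3: f_y(3, y) = 3*y**2 - 36*y + 56; no integer root y with |y| ≤ 4.
  x = 4: f_y(4, y) = 3*y**2 - 40*y + 57; no integer root y with |y| ≤ 4.
Only singular point on the grid: (-2, 3).
Classify: substitute x = -2 + u, y = 3 + v and expand: f = -u**2*v - u**2 - 2*u*v**2 + v**3 + v**2.
No constant or linear terms (consistent with a singular point). Quadratic part: -u**2 + v**2. Cubic part: -u**2*v - 2*u*v**2 + v**3.
The quadratic part v**2 - u**2 = (v − u)(v + u) splits into two distinct linear factors, so there are two distinct tangent lines y − 3 = ±(x − -2) — this is a node (ordinary double point).
Classification: node.


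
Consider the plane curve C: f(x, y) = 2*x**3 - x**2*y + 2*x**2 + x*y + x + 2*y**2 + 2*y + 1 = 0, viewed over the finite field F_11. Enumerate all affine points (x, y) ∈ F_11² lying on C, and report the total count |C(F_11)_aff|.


Affine F_11-points: {(1, 5), (2, 5), (2, 6), (4, 0), (4, 5), (7, 0), (7, 9), (9, 1), (10, 0)}; count = 9.

For each of the 121 pairs (x, y) ∈ F_11², evaluate f(x, y) mod 11. Record the zeros.
  x = 0: [0↦1, 1↦5, 2↦2, 3↦3, 4↦8, 5↦6, 6↦8, 7↦3, 8↦2, 9↦5, 10↦1]  zeros at y ∈ ∅
  x = 1: [0↦6, 1↦10, 2↦7, 3↦8, 4↦2, 5↦0, 6↦2, 7↦8, 8↦7, 9↦10, 10↦6]  zeros at y ∈ {5}
  x = 2: [0↦5, 1↦7, 2↦2, 3↦1, 4↦4, 5↦0, 6↦0, 7↦4, 8↦1, 9↦2, 10↦7]  zeros at y ∈ {5, 6}
  x = 3: [0↦10, 1↦8, 2↦10, 3↦5, 4↦4, 5↦7, 6↦3, 7↦3, 8↦7, 9↦4, 10↦5]  zeros at y ∈ ∅
  x = 4: [0↦0, 1↦3, 2↦10, 3↦10, 4↦3, 5↦0, 6↦1, 7↦6, 8↦4, 9↦6, 10↦1]  zeros at y ∈ {0, 5}
  x = 5: [0↦9, 1↦4, 2↦3, 3↦6, 4↦2, 5↦2, 6↦6, 7↦3, 8↦4, 9↦9, 10↦7]  zeros at y ∈ ∅
  x = 6: [0↦5, 1↦1, 2↦1, 3↦5, 4↦2, 5↦3, 6↦8, 7↦6, 8↦8, 9↦3, 10↦2]  zeros at y ∈ ∅
  x = 7: [0↦0, 1↦6, 2↦5, 3↦8, 4↦4, 5↦4, 6↦8, 7↦5, 8↦6, 9↦0, 10↦9]  zeros at y ∈ {0, 9}
  x = 8: [0↦6, 1↦9, 2↦5, 3↦5, 4↦9, 5↦6, 6↦7, 7↦1, 8↦10, 9↦1, 10↦7]  zeros at y ∈ ∅
  x = 9: [0↦2, 1↦0, 2↦2, 3↦8, 4↦7, 5↦10, 6↦6, 7↦6, 8↦10, 9↦7, 10↦8]  zeros at y ∈ {1}
  x = 10: [0↦0, 1↦2, 2↦8, 3↦7, 4↦10, 5↦6, 6↦6, 7↦10, 8↦7, 9↦8, 10↦2]  zeros at y ∈ {0}
Collecting zeros: affine points = {(1, 5), (2, 5), (2, 6), (4, 0), (4, 5), (7, 0), (7, 9), (9, 1), (10, 0)}.
Total count |C(F_11)_aff| = 9.


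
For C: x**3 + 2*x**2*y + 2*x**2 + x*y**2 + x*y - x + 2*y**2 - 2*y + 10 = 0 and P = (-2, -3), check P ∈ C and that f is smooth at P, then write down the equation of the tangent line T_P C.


Tangent line at P: 33*x + 4*y + 78 = 0.

Step 1: f(-2, -3) = 0, so P lies on C.
Step 2: partial derivatives
  f_x(x, y) = 3*x**2 + 4*x*y + 4*x + y**2 + y - 1, f_y(x, y) = 2*x**2 + 2*x*y + x + 4*y - 2.
  f_x(P) = 33, f_y(P) = 4 (gradient nonzero, so P is smooth).
Step 3: tangent line at P: 33·(x − -2) + 4·(y − -3) = 0.
Expanding: 33*x + 4*y + 78 = 0.


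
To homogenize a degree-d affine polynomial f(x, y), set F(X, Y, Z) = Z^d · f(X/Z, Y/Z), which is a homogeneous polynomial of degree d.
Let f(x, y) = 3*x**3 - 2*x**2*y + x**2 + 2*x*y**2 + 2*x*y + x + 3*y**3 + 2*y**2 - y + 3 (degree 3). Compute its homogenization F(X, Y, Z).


F(X, Y, Z) = 3*X**3 - 2*X**2*Y + X**2*Z + 2*X*Y**2 + 2*X*Y*Z + X*Z**2 + 3*Y**3 + 2*Y**2*Z - Y*Z**2 + 3*Z**3

deg(f) = 3.
Substitute x = X/Z, y = Y/Z into f, then multiply by Z^3.
  monomial 3·x^3·y^0 ↦ 3·X^3·Y^0·Z^0.
  monomial -2·x^2·y^1 ↦ -2·X^2·Y^1·Z^0.
  monomial 1·x^2·y^0 ↦ 1·X^2·Y^0·Z^1.
  monomial 2·x^1·y^2 ↦ 2·X^1·Y^2·Z^0.
  monomial 2·x^1·y^1 ↦ 2·X^1·Y^1·Z^1.
  monomial 1·x^1·y^0 ↦ 1·X^1·Y^0·Z^2.
  monomial 3·x^0·y^3 ↦ 3·X^0·Y^3·Z^0.
  monomial 2·x^0·y^2 ↦ 2·X^0·Y^2·Z^1.
  monomial -1·x^0·y^1 ↦ -1·X^0·Y^1·Z^2.
  monomial 3·x^0·y^0 ↦ 3·X^0·Y^0·Z^3.
Collecting: F(X, Y, Z) = 3*X**3 - 2*X**2*Y + X**2*Z + 2*X*Y**2 + 2*X*Y*Z + X*Z**2 + 3*Y**3 + 2*Y**2*Z - Y*Z**2 + 3*Z**3.


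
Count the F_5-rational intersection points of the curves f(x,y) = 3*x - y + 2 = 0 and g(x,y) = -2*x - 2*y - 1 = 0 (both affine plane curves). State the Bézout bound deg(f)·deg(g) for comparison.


Common zeros: {(0, 2)}; count = 1; Bézout bound = 1.

deg(f) = 1, deg(g) = 1, so Bézout bound = 1.
Scan x ∈ F_5. For each x, list the y ∈ F_5 with f(x, y) ≡ 0 and those with g(x, y) ≡ 0 (mod 5); the common zeros in that column are the intersection.
  x = 0: f ≡ 0 at y ∈ {2}; g ≡ 0 at y ∈ {2}; common: {2}.
  x = 1: f ≡ 0 at y ∈ {0}; g ≡ 0 at y ∈ {1}; common: ∅.
  x = 2: f ≡ 0 at y ∈ {3}; g ≡ 0 at y ∈ {0}; common: ∅.
  x = 3: f ≡ 0 at y ∈ {1}; g ≡ 0 at y ∈ {4}; common: ∅.
  x = 4: f ≡ 0 at y ∈ {4}; g ≡ 0 at y ∈ {3}; common: ∅.
Collecting: common zeros = {(0, 2)}, so the count is 1.
Comparison with the Bézout bound: 1 ≤ 1 = deg(f)·deg(g), as expected for curves with no common component (the bound is attained).


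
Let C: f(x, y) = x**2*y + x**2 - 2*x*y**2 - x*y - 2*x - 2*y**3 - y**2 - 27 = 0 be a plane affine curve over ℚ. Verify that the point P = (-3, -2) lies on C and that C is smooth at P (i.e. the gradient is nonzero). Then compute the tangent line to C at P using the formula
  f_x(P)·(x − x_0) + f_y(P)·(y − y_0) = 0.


Tangent line at P: -2*x - 32*y - 70 = 0.

Step 1: f(-3, -2) = 0, so P lies on C.
Step 2: partial derivatives
  f_x(x, y) = 2*x*y + 2*x - 2*y**2 - y - 2, f_y(x, y) = x**2 - 4*x*y - x - 6*y**2 - 2*y.
  f_x(P) = -2, f_y(P) = -32 (gradient nonzero, so P is smooth).
Step 3: tangent line at P: -2·(x − -3) + -32·(y − -2) = 0.
Expanding: -2*x - 32*y - 70 = 0.


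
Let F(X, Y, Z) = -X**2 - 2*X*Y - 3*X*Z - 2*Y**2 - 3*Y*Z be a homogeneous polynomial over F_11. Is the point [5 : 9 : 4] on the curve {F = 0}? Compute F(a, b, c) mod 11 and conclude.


F(5,9,4) ≡ 6 (mod 11); P is NOT on the curve.

Evaluate F(5, 9, 4) term-by-term (mod 11).
  -X**2 ↦ -1·25·1·1 = -25
  -2*X*Y ↦ -2·5·9·1 = -90
  -3*X*Z ↦ -3·5·1·4 = -60
  -2*Y**2 ↦ -2·1·81·1 = -162
  -3*Y*Z ↦ -3·1·9·4 = -108
Sum: F(5, 9, 4) = (-25) + (-90) + (-60) + (-162) + (-108) = -445.
Reducing mod 11: -445 ≡ 6 (mod 11).
Since F(a, b, c) ≡ 6 ≠ 0 (mod 11), P does NOT lie on the curve.


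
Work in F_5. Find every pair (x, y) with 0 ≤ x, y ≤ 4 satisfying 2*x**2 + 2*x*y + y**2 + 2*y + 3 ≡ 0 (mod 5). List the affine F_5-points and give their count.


Affine F_5-points: {(1, 0), (1, 1), (3, 1), (4, 0)}; count = 4.

For each of the 25 pairs (x, y) ∈ F_5², evaluate f(x, y) mod 5. Record the zeros.
  x = 0: [0↦3, 1↦1, 2↦1, 3↦3, 4↦2]  zeros at y ∈ ∅
  x = 1: [0↦0, 1↦0, 2↦2, 3↦1, 4↦2]  zeros at y ∈ {0, 1}
  x = 2: [0↦1, 1↦3, 2↦2, 3↦3, 4↦1]  zeros at y ∈ ∅
  x = 3: [0↦1, 1↦0, 2↦1, 3↦4, 4↦4]  zeros at y ∈ {1}
  x = 4: [0↦0, 1↦1, 2↦4, 3↦4, 4↦1]  zeros at y ∈ {0}
Collecting zeros: affine points = {(1, 0), (1, 1), (3, 1), (4, 0)}.
Total count |C(F_5)_aff| = 4.


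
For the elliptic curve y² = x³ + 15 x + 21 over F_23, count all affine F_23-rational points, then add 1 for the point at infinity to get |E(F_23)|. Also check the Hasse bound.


Affine points = {(2, 6), (2, 17), (3, 1), (3, 22), (7, 3), (7, 20), (8, 3), (8, 20), (14, 10), (14, 13), (19, 9), (19, 14), (20, 8), (20, 15), (21, 11), (21, 12)}; affine count = 16; |E(F_23)| = 17.

Discriminant check: Δ ∝ 4a³ + 27b² = 4·15³ + 27·21² = 4·3375 + 27·441 ≡ 15 (mod 23). Nonzero ⇒ E is nonsingular.
For each x ∈ F_23, compute rhs = x³ + 15·x + 21 mod 23, then count y ∈ F_23 with y² ≡ rhs.
  x = 0: rhs = 21, matching y values: none (0 points).
  x = 1: rhs = 14, matching y values: none (0 points).
  x = 2: rhs = 13, matching y values: 6, 17 (2 points).
  x = 3: rhs = 1, matching y values: 1, 22 (2 points).
  x = 4: rhs = 7, matching y values: none (0 points).
  x = 5: rhs = 14, matching y values: none (0 points).
  x = 6: rhs = 5, matching y values: none (0 points).
  x = 7: rhs = 9, matching y values: 3, 20 (2 points).
  x = 8: rhs = 9, matching y values: 3, 20 (2 points).
  x = 9: rhs = 11, matching y values: none (0 points).
  x = 10: rhs = 21, matching y values: none (0 points).
  x = 11: rhs = 22, matching y values: none (0 points).
  x = 12: rhs = 20, matching y values: none (0 points).
  x = 13: rhs = 21, matching y values: none (0 points).
  x = 14: rhs = 8, matching y values: 10, 13 (2 points).
  x = 15: rhs = 10, matching y values: none (0 points).
  x = 16: rhs = 10, matching y values: none (0 points).
  x = 17: rhs = 14, matching y values: none (0 points).
  x = 18: rhs = 5, matching y values: none (0 points).
  x = 19: rhs = 12, matching y values: 9, 14 (2 points).
  x = 20: rhs = 18, matching y values: 8, 15 (2 points).
  x = 21: rhs = 6, matching y values: 11, 12 (2 points).
  x = 22: rhs = 5, matching y values: none (0 points).
Total affine count: 16.
Full point count |E(F_23)| = 16 + 1 = 17.
Hasse bound: |17 − (23+1)| = |-7| = 7 ≤ 2√23 ≈ 9.5917 ✓.


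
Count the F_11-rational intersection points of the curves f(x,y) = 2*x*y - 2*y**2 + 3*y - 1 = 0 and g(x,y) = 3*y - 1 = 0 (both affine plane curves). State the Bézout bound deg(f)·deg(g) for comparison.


Common zeros: {(4, 4)}; count = 1; Bézout bound = 2.

deg(f) = 2, deg(g) = 1, so Bézout bound = 2.
Scan x ∈ F_11. For each x, list the y ∈ F_11 with f(x, y) ≡ 0 and those with g(x, y) ≡ 0 (mod 11); the common zeros in that column are the intersection.
  x = 0: f ≡ 0 at y ∈ {1, 6}; g ≡ 0 at y ∈ {4}; common: ∅.
  x = 1: f ≡ 0 at y ∈ ∅; g ≡ 0 at y ∈ {4}; common: ∅.
  x = 2: f ≡ 0 at y ∈ ∅; g ≡ 0 at y ∈ {4}; common: ∅.
  x = 3: f ≡ 0 at y ∈ ∅; g ≡ 0 at y ∈ {4}; common: ∅.
  x = 4: f ≡ 0 at y ∈ {4, 7}; g ≡ 0 at y ∈ {4}; common: {4}.
  x = 5: f ≡ 0 at y ∈ ∅; g ≡ 0 at y ∈ {4}; common: ∅.
  x = 6: f ≡ 0 at y ∈ ∅; g ≡ 0 at y ∈ {4}; common: ∅.
  x = 7: f ≡ 0 at y ∈ ∅; g ≡ 0 at y ∈ {4}; common: ∅.
  x = 8: f ≡ 0 at y ∈ {5, 10}; g ≡ 0 at y ∈ {4}; common: ∅.
  x = 9: f ≡ 0 at y ∈ {2, 3}; g ≡ 0 at y ∈ {4}; common: ∅.
  x = 10: f ≡ 0 at y ∈ {8, 9}; g ≡ 0 at y ∈ {4}; common: ∅.
Collecting: common zeros = {(4, 4)}, so the count is 1.
Comparison with the Bézout bound: 1 ≤ 2 = deg(f)·deg(g), as expected for curves with no common component (the affine F_11-count falls short of the bound because intersections may lie at infinity, over extension fields, or carry multiplicity).


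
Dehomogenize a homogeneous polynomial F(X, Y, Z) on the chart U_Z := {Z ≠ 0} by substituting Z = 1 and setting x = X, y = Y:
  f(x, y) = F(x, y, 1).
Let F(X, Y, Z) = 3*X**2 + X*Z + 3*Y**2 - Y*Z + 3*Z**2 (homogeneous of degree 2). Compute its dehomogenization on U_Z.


f(x, y) = 3*x**2 + x + 3*y**2 - y + 3

On U_Z we set Z = 1. Each monomial c·X^i·Y^j·Z^k in F becomes c·x^i·y^j·1^k = c·x^i·y^j.
Substituting Z = 1: F(X, Y, 1) = 3*x**2 + x + 3*y**2 - y + 3.
Note: deg(f) ≤ deg(F) = 2; strict inequality happens when F is divisible by Z (lost terms).


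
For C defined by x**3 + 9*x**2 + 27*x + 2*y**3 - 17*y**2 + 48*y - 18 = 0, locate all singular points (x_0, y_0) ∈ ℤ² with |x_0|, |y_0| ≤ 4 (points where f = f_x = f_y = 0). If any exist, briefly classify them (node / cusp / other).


Singular points: {(-3, 3)}; classification: cusp.

Compute partial derivatives:
  f_x = 3*x**2 + 18*x + 27.
  f_y = 6*y**2 - 34*y + 48.
Scan x_0 ∈ {−4, ..., 4}. For each x_0, f_y(x_0, y) is a polynomial in y; find its integer roots y ∈ {−4, ..., 4}, then test f_x and f at those candidates.
  x = -4: f_y(-4, y) = 6*y**2 - 34*y + 48; vanishes at y ∈ {3}. (-4, 3): f_x = 3 ≠ 0.
  x = -3: f_y(-3, y) = 6*y**2 - 34*y + 48; vanishes at y ∈ {3}. (-3, 3): f_x = 0, f = 0 — SINGULAR.
  x = -2: f_y(-2, y) = 6*y**2 - 34*y + 48; vanishes at y ∈ {3}. (-2, 3): f_x = 3 ≠ 0.
  x = -1: f_y(-1, y) = 6*y**2 - 34*y + 48; vanishes at y ∈ {3}. (-1, 3): f_x = 12 ≠ 0.
  x = 0: f_y(0, y) = 6*y**2 - 34*y + 48; vanishes at y ∈ {3}. (0, 3): f_x = 27 ≠ 0.
  x = 1: f_y(1, y) = 6*y**2 - 34*y + 48; vanishes at y ∈ {3}. (1, 3): f_x = 48 ≠ 0.
  x = 2: f_y(2, y) = 6*y**2 - 34*y + 48; vanishes at y ∈ {3}. (2, 3): f_x = 75 ≠ 0.
  x = 3: f_y(3, y) = 6*y**2 - 34*y + 48; vanishes at y ∈ {3}. (3, 3): f_x = 108 ≠ 0.
  x = 4: f_y(4, y) = 6*y**2 - 34*y + 48; vanishes at y ∈ {3}. (4, 3): f_x = 147 ≠ 0.
Only singular point on the grid: (-3, 3).
Classify: substitute x = -3 + u, y = 3 + v and expand: f = u**3 + 2*v**3 + v**2.
No constant or linear terms (consistent with a singular point). Quadratic part: v**2. Cubic part: u**3 + 2*v**3.
The quadratic part v**2 is a perfect square, so there is a single (double) tangent line v = 0, i.e. y = 3. Restricting the cubic part to that line (v = 0) leaves u**3 ≠ 0, so f is not divisible by v and the branch is v² ≈ -u**3 to lowest order — this is a cusp.
Classification: cusp.


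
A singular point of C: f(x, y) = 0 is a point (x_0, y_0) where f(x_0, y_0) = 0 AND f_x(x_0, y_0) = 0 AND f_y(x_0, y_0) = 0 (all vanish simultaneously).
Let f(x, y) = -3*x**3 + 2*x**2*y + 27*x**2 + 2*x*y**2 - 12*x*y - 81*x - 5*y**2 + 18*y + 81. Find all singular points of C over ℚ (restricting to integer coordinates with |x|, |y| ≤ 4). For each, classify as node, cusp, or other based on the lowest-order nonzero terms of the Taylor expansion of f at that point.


Singular points: {(3, 0)}; classification: cusp.

Compute partial derivatives:
  f_x = -9*x**2 + 4*x*y + 54*x + 2*y**2 - 12*y - 81.
  f_y = 2*x**2 + 4*x*y - 12*x - 10*y + 18.
Scan x_0 ∈ {−4, ..., 4}. For each x_0, f_y(x_0, y) is a polynomial in y; find its integer roots y ∈ {−4, ..., 4}, then test f_x and f at those candidates.
  x = -4: f_y(-4, y) = 98 - 26*y; no integer root y with |y| ≤ 4.
  x = -3: f_y(-3, y) = 72 - 22*y; no integer root y with |y| ≤ 4.
  x = -2: f_y(-2, y) = 50 - 18*y; no integer root y with |y| ≤ 4.
  x = -1: f_y(-1, y) = 32 - 14*y; no integer root y with |y| ≤ 4.
  x = 0: f_y(0, y) = 18 - 10*y; no integer root y with |y| ≤ 4.
  x = 1: f_y(1, y) = 8 - 6*y; no integer root y with |y| ≤ 4.
  x = 2: f_y(2, y) = 2 - 2*y; vanishes at y ∈ {1}. (2, 1): f_x = -11 ≠ 0.
  x = 3: f_y(3, y) = 2*y; vanishes at y ∈ {0}. (3, 0): f_x = 0, f = 0 — SINGULAR.
  x = 4: f_y(4, y) = 6*y + 2; no integer root y with |y| ≤ 4.
Only singular point on the grid: (3, 0).
Classify: substitute x = 3 + u, y = 0 + v and expand: f = -3*u**3 + 2*u**2*v + 2*u*v**2 + v**2.
No constant or linear terms (consistent with a singular point). Quadratic part: v**2. Cubic part: -3*u**3 + 2*u**2*v + 2*u*v**2.
The quadratic part v**2 is a perfect square, so there is a single (double) tangent line v = 0, i.e. y = 0. Restricting the cubic part to that line (v = 0) leaves -3*u**3 ≠ 0, so f is not divisible by v and the branch is v² ≈ 3*u**3 to lowest order — this is a cusp.
Classification: cusp.
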